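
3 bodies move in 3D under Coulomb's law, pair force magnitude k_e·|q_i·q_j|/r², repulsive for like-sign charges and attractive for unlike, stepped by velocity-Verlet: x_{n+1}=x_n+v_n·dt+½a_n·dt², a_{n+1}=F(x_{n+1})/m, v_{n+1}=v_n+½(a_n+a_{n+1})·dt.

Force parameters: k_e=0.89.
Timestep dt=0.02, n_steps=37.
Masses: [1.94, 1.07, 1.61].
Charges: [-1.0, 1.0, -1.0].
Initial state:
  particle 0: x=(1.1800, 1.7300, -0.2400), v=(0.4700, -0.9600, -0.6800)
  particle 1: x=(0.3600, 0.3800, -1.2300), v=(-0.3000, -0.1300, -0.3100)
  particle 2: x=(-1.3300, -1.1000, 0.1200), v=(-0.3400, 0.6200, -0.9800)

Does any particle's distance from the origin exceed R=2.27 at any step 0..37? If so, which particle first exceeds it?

no

step 0: x0=(1.1800, 1.7300, -0.2400) x1=(0.3600, 0.3800, -1.2300) x2=(-1.3300, -1.1000, 0.1200)
step 1: x0=(1.1894, 1.7108, -0.2536) x1=(0.3540, 0.3774, -1.2362) x2=(-1.3368, -1.0876, 0.1004)
step 2: x0=(1.1988, 1.6915, -0.2673) x1=(0.3480, 0.3749, -1.2422) x2=(-1.3436, -1.0752, 0.0808)
step 3: x0=(1.2081, 1.6723, -0.2809) x1=(0.3421, 0.3724, -1.2483) x2=(-1.3504, -1.0628, 0.0611)
step 4: x0=(1.2175, 1.6530, -0.2946) x1=(0.3361, 0.3699, -1.2542) x2=(-1.3571, -1.0503, 0.0415)
step 5: x0=(1.2268, 1.6336, -0.3084) x1=(0.3302, 0.3675, -1.2600) x2=(-1.3639, -1.0379, 0.0218)
step 6: x0=(1.2361, 1.6143, -0.3221) x1=(0.3242, 0.3652, -1.2658) x2=(-1.3706, -1.0255, 0.0021)
step 7: x0=(1.2454, 1.5949, -0.3359) x1=(0.3183, 0.3628, -1.2715) x2=(-1.3773, -1.0130, -0.0176)
step 8: x0=(1.2547, 1.5755, -0.3498) x1=(0.3124, 0.3605, -1.2771) x2=(-1.3840, -1.0006, -0.0373)
step 9: x0=(1.2639, 1.5560, -0.3636) x1=(0.3065, 0.3583, -1.2827) x2=(-1.3907, -0.9881, -0.0570)
step 10: x0=(1.2731, 1.5365, -0.3775) x1=(0.3007, 0.3561, -1.2881) x2=(-1.3974, -0.9756, -0.0768)
step 11: x0=(1.2824, 1.5170, -0.3914) x1=(0.2949, 0.3539, -1.2935) x2=(-1.4041, -0.9632, -0.0965)
step 12: x0=(1.2915, 1.4975, -0.4054) x1=(0.2890, 0.3518, -1.2988) x2=(-1.4108, -0.9507, -0.1163)
step 13: x0=(1.3007, 1.4779, -0.4193) x1=(0.2832, 0.3497, -1.3040) x2=(-1.4174, -0.9382, -0.1361)
step 14: x0=(1.3098, 1.4584, -0.4333) x1=(0.2775, 0.3477, -1.3092) x2=(-1.4241, -0.9257, -0.1559)
step 15: x0=(1.3189, 1.4387, -0.4474) x1=(0.2717, 0.3457, -1.3142) x2=(-1.4307, -0.9132, -0.1758)
step 16: x0=(1.3280, 1.4191, -0.4615) x1=(0.2660, 0.3437, -1.3192) x2=(-1.4373, -0.9006, -0.1956)
step 17: x0=(1.3371, 1.3994, -0.4756) x1=(0.2603, 0.3418, -1.3241) x2=(-1.4439, -0.8881, -0.2155)
step 18: x0=(1.3461, 1.3797, -0.4897) x1=(0.2546, 0.3399, -1.3289) x2=(-1.4505, -0.8756, -0.2354)
step 19: x0=(1.3551, 1.3600, -0.5039) x1=(0.2490, 0.3380, -1.3336) x2=(-1.4570, -0.8630, -0.2553)
step 20: x0=(1.3641, 1.3402, -0.5180) x1=(0.2434, 0.3362, -1.3382) x2=(-1.4636, -0.8504, -0.2752)
step 21: x0=(1.3731, 1.3204, -0.5323) x1=(0.2378, 0.3344, -1.3428) x2=(-1.4701, -0.8379, -0.2951)
step 22: x0=(1.3820, 1.3006, -0.5465) x1=(0.2323, 0.3326, -1.3473) x2=(-1.4766, -0.8253, -0.3151)
step 23: x0=(1.3909, 1.2807, -0.5608) x1=(0.2267, 0.3309, -1.3517) x2=(-1.4831, -0.8127, -0.3350)
step 24: x0=(1.3997, 1.2609, -0.5751) x1=(0.2213, 0.3292, -1.3560) x2=(-1.4896, -0.8001, -0.3550)
step 25: x0=(1.4085, 1.2410, -0.5895) x1=(0.2158, 0.3276, -1.3602) x2=(-1.4961, -0.7875, -0.3750)
step 26: x0=(1.4173, 1.2210, -0.6039) x1=(0.2104, 0.3260, -1.3644) x2=(-1.5025, -0.7749, -0.3951)
step 27: x0=(1.4261, 1.2011, -0.6183) x1=(0.2050, 0.3244, -1.3685) x2=(-1.5089, -0.7622, -0.4151)
step 28: x0=(1.4348, 1.1811, -0.6327) x1=(0.1996, 0.3228, -1.3725) x2=(-1.5153, -0.7496, -0.4352)
step 29: x0=(1.4435, 1.1611, -0.6472) x1=(0.1943, 0.3213, -1.3764) x2=(-1.5217, -0.7369, -0.4552)
step 30: x0=(1.4521, 1.1411, -0.6617) x1=(0.1890, 0.3198, -1.3802) x2=(-1.5281, -0.7242, -0.4753)
step 31: x0=(1.4607, 1.1210, -0.6762) x1=(0.1838, 0.3183, -1.3840) x2=(-1.5344, -0.7116, -0.4954)
step 32: x0=(1.4693, 1.1009, -0.6908) x1=(0.1786, 0.3169, -1.3876) x2=(-1.5408, -0.6989, -0.5156)
step 33: x0=(1.4778, 1.0808, -0.7053) x1=(0.1734, 0.3154, -1.3912) x2=(-1.5471, -0.6862, -0.5357)
step 34: x0=(1.4863, 1.0607, -0.7199) x1=(0.1683, 0.3140, -1.3947) x2=(-1.5533, -0.6734, -0.5559)
step 35: x0=(1.4948, 1.0406, -0.7346) x1=(0.1632, 0.3126, -1.3982) x2=(-1.5596, -0.6607, -0.5761)
step 36: x0=(1.5032, 1.0204, -0.7493) x1=(0.1581, 0.3113, -1.4015) x2=(-1.5658, -0.6480, -0.5962)
step 37: x0=(1.5115, 1.0002, -0.7640) x1=(0.1531, 0.3099, -1.4048) x2=(-1.5721, -0.6352, -0.6165)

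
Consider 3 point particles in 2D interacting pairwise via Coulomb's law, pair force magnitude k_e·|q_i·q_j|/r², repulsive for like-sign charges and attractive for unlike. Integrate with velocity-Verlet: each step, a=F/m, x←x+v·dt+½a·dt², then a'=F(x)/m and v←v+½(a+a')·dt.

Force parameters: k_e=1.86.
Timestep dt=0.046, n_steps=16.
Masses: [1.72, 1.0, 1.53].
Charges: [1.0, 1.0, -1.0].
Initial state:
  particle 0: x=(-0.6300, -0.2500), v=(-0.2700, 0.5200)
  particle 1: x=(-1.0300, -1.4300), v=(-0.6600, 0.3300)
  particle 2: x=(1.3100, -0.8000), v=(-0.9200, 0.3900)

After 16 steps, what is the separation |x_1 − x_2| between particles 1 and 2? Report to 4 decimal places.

step 0: x0=(-0.6300, -0.2500) x1=(-1.0300, -1.4300) x2=(1.3100, -0.8000)
step 1: x0=(-0.6419, -0.2255) x1=(-1.0604, -1.4159) x2=(1.2672, -0.7820)
step 2: x0=(-0.6528, -0.1997) x1=(-1.0911, -1.4040) x2=(1.2233, -0.7640)
step 3: x0=(-0.6626, -0.1729) x1=(-1.1218, -1.3942) x2=(1.1783, -0.7459)
step 4: x0=(-0.6714, -0.1449) x1=(-1.1527, -1.3863) x2=(1.1323, -0.7277)
step 5: x0=(-0.6791, -0.1159) x1=(-1.1838, -1.3803) x2=(1.0851, -0.7094)
step 6: x0=(-0.6857, -0.0861) x1=(-1.2150, -1.3761) x2=(1.0368, -0.6910)
step 7: x0=(-0.6912, -0.0553) x1=(-1.2462, -1.3736) x2=(0.9873, -0.6725)
step 8: x0=(-0.6957, -0.0238) x1=(-1.2776, -1.3726) x2=(0.9366, -0.6538)
step 9: x0=(-0.6990, 0.0085) x1=(-1.3089, -1.3730) x2=(0.8847, -0.6350)
step 10: x0=(-0.7011, 0.0413) x1=(-1.3403, -1.3748) x2=(0.8315, -0.6161)
step 11: x0=(-0.7021, 0.0747) x1=(-1.3716, -1.3779) x2=(0.7770, -0.5969)
step 12: x0=(-0.7020, 0.1086) x1=(-1.4028, -1.3821) x2=(0.7211, -0.5774)
step 13: x0=(-0.7007, 0.1428) x1=(-1.4340, -1.3873) x2=(0.6639, -0.5577)
step 14: x0=(-0.6981, 0.1773) x1=(-1.4650, -1.3935) x2=(0.6052, -0.5377)
step 15: x0=(-0.6944, 0.2120) x1=(-1.4959, -1.4005) x2=(0.5450, -0.5174)
step 16: x0=(-0.6893, 0.2467) x1=(-1.5266, -1.4083) x2=(0.4832, -0.4966)

2.2069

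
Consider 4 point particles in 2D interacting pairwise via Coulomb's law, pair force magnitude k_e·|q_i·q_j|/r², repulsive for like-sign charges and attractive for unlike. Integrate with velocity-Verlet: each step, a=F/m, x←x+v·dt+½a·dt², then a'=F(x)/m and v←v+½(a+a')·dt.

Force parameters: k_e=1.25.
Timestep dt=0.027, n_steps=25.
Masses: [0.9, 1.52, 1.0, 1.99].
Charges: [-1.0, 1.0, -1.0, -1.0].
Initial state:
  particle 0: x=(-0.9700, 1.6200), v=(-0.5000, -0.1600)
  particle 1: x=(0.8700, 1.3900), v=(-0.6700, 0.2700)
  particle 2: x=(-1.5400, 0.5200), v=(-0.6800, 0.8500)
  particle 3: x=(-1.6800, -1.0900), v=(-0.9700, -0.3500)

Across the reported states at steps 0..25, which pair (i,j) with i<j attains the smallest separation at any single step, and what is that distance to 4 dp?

pair (0,2), distance 1.0901

step 0: x0=(-0.9700, 1.6200) x1=(0.8700, 1.3900) x2=(-1.5400, 0.5200) x3=(-1.6800, -1.0900)
step 1: x0=(-0.9832, 1.6160) x1=(0.8518, 1.3973) x2=(-1.5584, 0.5429) x3=(-1.7062, -1.0996)
step 2: x0=(-0.9957, 1.6127) x1=(0.8332, 1.4045) x2=(-1.5770, 0.5656) x3=(-1.7324, -1.1093)
step 3: x0=(-1.0076, 1.6101) x1=(0.8144, 1.4117) x2=(-1.5957, 0.5881) x3=(-1.7586, -1.1192)
step 4: x0=(-1.0188, 1.6083) x1=(0.7953, 1.4188) x2=(-1.6145, 0.6105) x3=(-1.7848, -1.1294)
step 5: x0=(-1.0292, 1.6071) x1=(0.7759, 1.4259) x2=(-1.6335, 0.6325) x3=(-1.8110, -1.1397)
step 6: x0=(-1.0389, 1.6068) x1=(0.7561, 1.4330) x2=(-1.6528, 0.6544) x3=(-1.8372, -1.1502)
step 7: x0=(-1.0478, 1.6071) x1=(0.7361, 1.4400) x2=(-1.6723, 0.6759) x3=(-1.8634, -1.1608)
step 8: x0=(-1.0560, 1.6082) x1=(0.7158, 1.4470) x2=(-1.6920, 0.6972) x3=(-1.8897, -1.1716)
step 9: x0=(-1.0633, 1.6101) x1=(0.6951, 1.4539) x2=(-1.7119, 0.7181) x3=(-1.9159, -1.1826)
step 10: x0=(-1.0697, 1.6127) x1=(0.6742, 1.4608) x2=(-1.7322, 0.7387) x3=(-1.9421, -1.1937)
step 11: x0=(-1.0753, 1.6161) x1=(0.6529, 1.4676) x2=(-1.7527, 0.7590) x3=(-1.9684, -1.2050)
step 12: x0=(-1.0800, 1.6203) x1=(0.6313, 1.4744) x2=(-1.7735, 0.7790) x3=(-1.9946, -1.2164)
step 13: x0=(-1.0838, 1.6251) x1=(0.6094, 1.4812) x2=(-1.7947, 0.7987) x3=(-2.0209, -1.2279)
step 14: x0=(-1.0866, 1.6307) x1=(0.5871, 1.4879) x2=(-1.8162, 0.8180) x3=(-2.0472, -1.2396)
step 15: x0=(-1.0885, 1.6370) x1=(0.5645, 1.4946) x2=(-1.8380, 0.8370) x3=(-2.0734, -1.2515)
step 16: x0=(-1.0894, 1.6440) x1=(0.5416, 1.5013) x2=(-1.8602, 0.8557) x3=(-2.0997, -1.2634)
step 17: x0=(-1.0893, 1.6517) x1=(0.5184, 1.5079) x2=(-1.8828, 0.8741) x3=(-2.1260, -1.2755)
step 18: x0=(-1.0882, 1.6600) x1=(0.4947, 1.5145) x2=(-1.9057, 0.8923) x3=(-2.1523, -1.2876)
step 19: x0=(-1.0861, 1.6689) x1=(0.4708, 1.5210) x2=(-1.9290, 0.9101) x3=(-2.1785, -1.2999)
step 20: x0=(-1.0829, 1.6783) x1=(0.4464, 1.5275) x2=(-1.9526, 0.9277) x3=(-2.2048, -1.3124)
step 21: x0=(-1.0787, 1.6884) x1=(0.4217, 1.5340) x2=(-1.9766, 0.9451) x3=(-2.2311, -1.3249)
step 22: x0=(-1.0734, 1.6989) x1=(0.3966, 1.5405) x2=(-2.0010, 0.9622) x3=(-2.2574, -1.3375)
step 23: x0=(-1.0671, 1.7100) x1=(0.3711, 1.5469) x2=(-2.0257, 0.9791) x3=(-2.2837, -1.3502)
step 24: x0=(-1.0598, 1.7215) x1=(0.3452, 1.5534) x2=(-2.0507, 0.9959) x3=(-2.3101, -1.3631)
step 25: x0=(-1.0513, 1.7334) x1=(0.3189, 1.5598) x2=(-2.0761, 1.0125) x3=(-2.3364, -1.3760)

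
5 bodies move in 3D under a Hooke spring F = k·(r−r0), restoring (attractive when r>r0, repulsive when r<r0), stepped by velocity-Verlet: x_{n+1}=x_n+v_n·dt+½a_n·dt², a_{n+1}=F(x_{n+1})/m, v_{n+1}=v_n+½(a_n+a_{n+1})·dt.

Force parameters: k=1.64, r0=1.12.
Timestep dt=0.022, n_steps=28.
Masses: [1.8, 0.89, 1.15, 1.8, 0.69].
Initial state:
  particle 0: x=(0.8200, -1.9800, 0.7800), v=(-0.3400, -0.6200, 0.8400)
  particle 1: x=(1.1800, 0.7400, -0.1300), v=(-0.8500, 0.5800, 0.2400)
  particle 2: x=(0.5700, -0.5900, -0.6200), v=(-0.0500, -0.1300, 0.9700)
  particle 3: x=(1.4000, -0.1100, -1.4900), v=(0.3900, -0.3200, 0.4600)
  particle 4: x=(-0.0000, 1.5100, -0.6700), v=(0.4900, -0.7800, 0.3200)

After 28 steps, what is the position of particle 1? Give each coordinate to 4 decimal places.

step 0: x0=(0.8200, -1.9800, 0.7800) x1=(1.1800, 0.7400, -0.1300) x2=(0.5700, -0.5900, -0.6200) x3=(1.4000, -0.1100, -1.4900) x4=(-0.0000, 1.5100, -0.6700)
step 1: x0=(0.8125, -1.9923, 0.7977) x1=(1.1610, 0.7518, -0.1248) x2=(0.5689, -0.5926, -0.5985) x3=(1.4083, -0.1171, -1.4794) x4=(0.0119, 1.4902, -0.6625)
step 2: x0=(0.8050, -2.0020, 0.8138) x1=(1.1415, 0.7617, -0.1197) x2=(0.5680, -0.5946, -0.5765) x3=(1.4160, -0.1242, -1.4677) x4=(0.0258, 1.4653, -0.6541)
step 3: x0=(0.7974, -2.0091, 0.8282) x1=(1.1216, 0.7697, -0.1146) x2=(0.5671, -0.5960, -0.5542) x3=(1.4232, -0.1314, -1.4549) x4=(0.0418, 1.4354, -0.6449)
step 4: x0=(0.7898, -2.0136, 0.8411) x1=(1.1012, 0.7756, -0.1096) x2=(0.5663, -0.5969, -0.5314) x3=(1.4298, -0.1387, -1.4411) x4=(0.0597, 1.4005, -0.6347)
step 5: x0=(0.7822, -2.0154, 0.8523) x1=(1.0805, 0.7794, -0.1047) x2=(0.5656, -0.5973, -0.5084) x3=(1.4358, -0.1461, -1.4262) x4=(0.0794, 1.3608, -0.6236)
step 6: x0=(0.7746, -2.0146, 0.8619) x1=(1.0595, 0.7812, -0.0997) x2=(0.5650, -0.5972, -0.4850) x3=(1.4412, -0.1536, -1.4102) x4=(0.1008, 1.3165, -0.6117)
step 7: x0=(0.7670, -2.0113, 0.8699) x1=(1.0383, 0.7809, -0.0947) x2=(0.5645, -0.5967, -0.4612) x3=(1.4460, -0.1612, -1.3932) x4=(0.1238, 1.2677, -0.5989)
step 8: x0=(0.7595, -2.0054, 0.8763) x1=(1.0169, 0.7785, -0.0896) x2=(0.5642, -0.5958, -0.4372) x3=(1.4503, -0.1689, -1.3752) x4=(0.1483, 1.2146, -0.5853)
step 9: x0=(0.7520, -1.9970, 0.8812) x1=(0.9954, 0.7739, -0.0845) x2=(0.5640, -0.5945, -0.4129) x3=(1.4539, -0.1767, -1.3561) x4=(0.1741, 1.1574, -0.5709)
step 10: x0=(0.7445, -1.9861, 0.8845) x1=(0.9739, 0.7672, -0.0792) x2=(0.5639, -0.5928, -0.3883) x3=(1.4570, -0.1847, -1.3360) x4=(0.2011, 1.0963, -0.5557)
step 11: x0=(0.7371, -1.9729, 0.8862) x1=(0.9524, 0.7584, -0.0737) x2=(0.5640, -0.5909, -0.3634) x3=(1.4595, -0.1928, -1.3149) x4=(0.2291, 1.0316, -0.5399)
step 12: x0=(0.7298, -1.9572, 0.8865) x1=(0.9311, 0.7475, -0.0680) x2=(0.5642, -0.5887, -0.3383) x3=(1.4615, -0.2011, -1.2928) x4=(0.2581, 0.9634, -0.5233)
step 13: x0=(0.7226, -1.9393, 0.8853) x1=(0.9099, 0.7345, -0.0621) x2=(0.5645, -0.5863, -0.3130) x3=(1.4629, -0.2095, -1.2698) x4=(0.2877, 0.8921, -0.5062)
step 14: x0=(0.7155, -1.9192, 0.8827) x1=(0.8889, 0.7196, -0.0558) x2=(0.5650, -0.5838, -0.2876) x3=(1.4637, -0.2182, -1.2458) x4=(0.3180, 0.8178, -0.4885)
step 15: x0=(0.7084, -1.8969, 0.8787) x1=(0.8682, 0.7027, -0.0492) x2=(0.5656, -0.5813, -0.2619) x3=(1.4641, -0.2270, -1.2208) x4=(0.3488, 0.7408, -0.4703)
step 16: x0=(0.7015, -1.8726, 0.8733) x1=(0.8479, 0.6840, -0.0422) x2=(0.5664, -0.5787, -0.2361) x3=(1.4639, -0.2360, -1.1950) x4=(0.3798, 0.6613, -0.4517)
step 17: x0=(0.6947, -1.8463, 0.8666) x1=(0.8280, 0.6635, -0.0348) x2=(0.5674, -0.5761, -0.2101) x3=(1.4632, -0.2453, -1.1683) x4=(0.4111, 0.5795, -0.4328)
step 18: x0=(0.6881, -1.8181, 0.8587) x1=(0.8084, 0.6414, -0.0268) x2=(0.5685, -0.5737, -0.1840) x3=(1.4621, -0.2547, -1.1408) x4=(0.4424, 0.4957, -0.4136)
step 19: x0=(0.6816, -1.7882, 0.8496) x1=(0.7893, 0.6179, -0.0184) x2=(0.5697, -0.5714, -0.1577) x3=(1.4605, -0.2644, -1.1125) x4=(0.4737, 0.4100, -0.3943)
step 20: x0=(0.6753, -1.7565, 0.8393) x1=(0.7706, 0.5931, -0.0095) x2=(0.5711, -0.5693, -0.1313) x3=(1.4585, -0.2744, -1.0834) x4=(0.5050, 0.3225, -0.3748)
step 21: x0=(0.6691, -1.7233, 0.8279) x1=(0.7523, 0.5671, 0.0000) x2=(0.5727, -0.5675, -0.1049) x3=(1.4561, -0.2845, -1.0536) x4=(0.5362, 0.2336, -0.3552)
step 22: x0=(0.6631, -1.6887, 0.8156) x1=(0.7343, 0.5401, 0.0100) x2=(0.5743, -0.5660, -0.0783) x3=(1.4533, -0.2950, -1.0231) x4=(0.5673, 0.1432, -0.3356)
step 23: x0=(0.6573, -1.6527, 0.8022) x1=(0.7166, 0.5123, 0.0204) x2=(0.5761, -0.5649, -0.0515) x3=(1.4501, -0.3056, -0.9920) x4=(0.5983, 0.0518, -0.3159)
step 24: x0=(0.6517, -1.6154, 0.7880) x1=(0.6992, 0.4836, 0.0312) x2=(0.5779, -0.5643, -0.0247) x3=(1.4466, -0.3165, -0.9603) x4=(0.6293, -0.0405, -0.2962)
step 25: x0=(0.6462, -1.5770, 0.7730) x1=(0.6819, 0.4543, 0.0424) x2=(0.5798, -0.5640, 0.0023) x3=(1.4428, -0.3277, -0.9280) x4=(0.6602, -0.1335, -0.2766)
step 26: x0=(0.6409, -1.5377, 0.7572) x1=(0.6648, 0.4244, 0.0539) x2=(0.5817, -0.5643, 0.0296) x3=(1.4387, -0.3390, -0.8952) x4=(0.6912, -0.2271, -0.2571)
step 27: x0=(0.6358, -1.4974, 0.7407) x1=(0.6478, 0.3940, 0.0656) x2=(0.5836, -0.5650, 0.0570) x3=(1.4344, -0.3506, -0.8620) x4=(0.7222, -0.3209, -0.2378)
step 28: x0=(0.6309, -1.4564, 0.7236) x1=(0.6310, 0.3631, 0.0776) x2=(0.5854, -0.5661, 0.0848) x3=(1.4299, -0.3623, -0.8283) x4=(0.7534, -0.4149, -0.2188)

(0.6310, 0.3631, 0.0776)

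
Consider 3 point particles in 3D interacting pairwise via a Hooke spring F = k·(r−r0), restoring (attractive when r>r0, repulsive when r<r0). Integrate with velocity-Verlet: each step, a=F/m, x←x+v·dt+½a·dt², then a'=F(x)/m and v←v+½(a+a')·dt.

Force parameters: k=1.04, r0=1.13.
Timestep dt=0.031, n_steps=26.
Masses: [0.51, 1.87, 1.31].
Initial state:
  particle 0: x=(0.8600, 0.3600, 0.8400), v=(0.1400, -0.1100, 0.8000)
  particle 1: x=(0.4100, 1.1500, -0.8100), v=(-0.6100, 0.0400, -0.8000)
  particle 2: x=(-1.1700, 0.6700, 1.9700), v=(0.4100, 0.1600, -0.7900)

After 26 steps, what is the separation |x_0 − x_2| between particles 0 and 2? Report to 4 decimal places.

0.8489

step 0: x0=(0.8600, 0.3600, 0.8400) x1=(0.4100, 1.1500, -0.8100) x2=(-1.1700, 0.6700, 1.9700)
step 1: x0=(0.8631, 0.3571, 0.8647) x1=(0.3909, 1.1511, -0.8341) x2=(-1.1565, 0.6750, 1.9446)
step 2: x0=(0.8639, 0.3551, 0.8892) x1=(0.3713, 1.1518, -0.8569) x2=(-1.1414, 0.6801, 1.9174)
step 3: x0=(0.8622, 0.3541, 0.9131) x1=(0.3513, 1.1522, -0.8784) x2=(-1.1249, 0.6854, 1.8884)
step 4: x0=(0.8581, 0.3541, 0.9365) x1=(0.3310, 1.1522, -0.8984) x2=(-1.1068, 0.6907, 1.8577)
step 5: x0=(0.8518, 0.3552, 0.9591) x1=(0.3102, 1.1519, -0.9171) x2=(-1.0873, 0.6962, 1.8254)
step 6: x0=(0.8431, 0.3573, 0.9808) x1=(0.2892, 1.1512, -0.9344) x2=(-1.0665, 0.7017, 1.7913)
step 7: x0=(0.8322, 0.3604, 1.0015) x1=(0.2678, 1.1502, -0.9503) x2=(-1.0443, 0.7073, 1.7557)
step 8: x0=(0.8191, 0.3646, 1.0209) x1=(0.2461, 1.1488, -0.9647) x2=(-1.0208, 0.7131, 1.7185)
step 9: x0=(0.8039, 0.3699, 1.0391) x1=(0.2241, 1.1471, -0.9778) x2=(-0.9962, 0.7189, 1.6798)
step 10: x0=(0.7866, 0.3762, 1.0559) x1=(0.2019, 1.1450, -0.9894) x2=(-0.9703, 0.7248, 1.6397)
step 11: x0=(0.7674, 0.3835, 1.0711) x1=(0.1795, 1.1426, -0.9996) x2=(-0.9434, 0.7308, 1.5982)
step 12: x0=(0.7463, 0.3918, 1.0846) x1=(0.1569, 1.1399, -1.0085) x2=(-0.9155, 0.7369, 1.5553)
step 13: x0=(0.7235, 0.4011, 1.0964) x1=(0.1340, 1.1368, -1.0159) x2=(-0.8866, 0.7431, 1.5111)
step 14: x0=(0.6990, 0.4114, 1.1063) x1=(0.1111, 1.1334, -1.0220) x2=(-0.8569, 0.7493, 1.4656)
step 15: x0=(0.6730, 0.4226, 1.1143) x1=(0.0879, 1.1297, -1.0267) x2=(-0.8264, 0.7557, 1.4190)
step 16: x0=(0.6456, 0.4347, 1.1204) x1=(0.0647, 1.1256, -1.0301) x2=(-0.7951, 0.7622, 1.3712)
step 17: x0=(0.6169, 0.4477, 1.1243) x1=(0.0414, 1.1213, -1.0321) x2=(-0.7633, 0.7687, 1.3224)
step 18: x0=(0.5871, 0.4614, 1.1262) x1=(0.0180, 1.1167, -1.0329) x2=(-0.7308, 0.7753, 1.2725)
step 19: x0=(0.5563, 0.4760, 1.1260) x1=(-0.0055, 1.1118, -1.0324) x2=(-0.6979, 0.7821, 1.2217)
step 20: x0=(0.5245, 0.4912, 1.1236) x1=(-0.0290, 1.1066, -1.0307) x2=(-0.6646, 0.7889, 1.1700)
step 21: x0=(0.4921, 0.5071, 1.1190) x1=(-0.0526, 1.1012, -1.0278) x2=(-0.6309, 0.7959, 1.1174)
step 22: x0=(0.4590, 0.5236, 1.1123) x1=(-0.0761, 1.0955, -1.0238) x2=(-0.5970, 0.8029, 1.0640)
step 23: x0=(0.4255, 0.5407, 1.1035) x1=(-0.0996, 1.0896, -1.0186) x2=(-0.5630, 0.8101, 1.0098)
step 24: x0=(0.3916, 0.5582, 1.0927) x1=(-0.1231, 1.0835, -1.0124) x2=(-0.5289, 0.8174, 0.9549)
step 25: x0=(0.3576, 0.5762, 1.0799) x1=(-0.1466, 1.0772, -1.0052) x2=(-0.4947, 0.8248, 0.8993)
step 26: x0=(0.3235, 0.5945, 1.0651) x1=(-0.1700, 1.0707, -0.9970) x2=(-0.4606, 0.8324, 0.8431)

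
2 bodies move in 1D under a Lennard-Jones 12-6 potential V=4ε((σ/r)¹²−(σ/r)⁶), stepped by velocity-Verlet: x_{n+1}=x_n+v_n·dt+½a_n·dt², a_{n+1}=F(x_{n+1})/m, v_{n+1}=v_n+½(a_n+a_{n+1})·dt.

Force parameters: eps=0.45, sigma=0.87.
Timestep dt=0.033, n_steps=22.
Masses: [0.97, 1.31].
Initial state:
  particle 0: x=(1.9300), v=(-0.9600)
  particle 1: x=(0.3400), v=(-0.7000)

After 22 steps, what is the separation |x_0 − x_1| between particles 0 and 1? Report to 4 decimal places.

step 0: x0=(1.9300) x1=(0.3400)
step 1: x0=(1.8982) x1=(0.3170)
step 2: x0=(1.8662) x1=(0.2941)
step 3: x0=(1.8341) x1=(0.2714)
step 4: x0=(1.8017) x1=(0.2488)
step 5: x0=(1.7690) x1=(0.2264)
step 6: x0=(1.7362) x1=(0.2042)
step 7: x0=(1.7030) x1=(0.1821)
step 8: x0=(1.6697) x1=(0.1603)
step 9: x0=(1.6360) x1=(0.1387)
step 10: x0=(1.6021) x1=(0.1172)
step 11: x0=(1.5678) x1=(0.0960)
step 12: x0=(1.5333) x1=(0.0751)
step 13: x0=(1.4984) x1=(0.0543)
step 14: x0=(1.4631) x1=(0.0339)
step 15: x0=(1.4275) x1=(0.0137)
step 16: x0=(1.3914) x1=(-0.0061)
step 17: x0=(1.3549) x1=(-0.0256)
step 18: x0=(1.3179) x1=(-0.0448)
step 19: x0=(1.2804) x1=(-0.0636)
step 20: x0=(1.2423) x1=(-0.0819)
step 21: x0=(1.2036) x1=(-0.0998)
step 22: x0=(1.1642) x1=(-0.1172)

1.2815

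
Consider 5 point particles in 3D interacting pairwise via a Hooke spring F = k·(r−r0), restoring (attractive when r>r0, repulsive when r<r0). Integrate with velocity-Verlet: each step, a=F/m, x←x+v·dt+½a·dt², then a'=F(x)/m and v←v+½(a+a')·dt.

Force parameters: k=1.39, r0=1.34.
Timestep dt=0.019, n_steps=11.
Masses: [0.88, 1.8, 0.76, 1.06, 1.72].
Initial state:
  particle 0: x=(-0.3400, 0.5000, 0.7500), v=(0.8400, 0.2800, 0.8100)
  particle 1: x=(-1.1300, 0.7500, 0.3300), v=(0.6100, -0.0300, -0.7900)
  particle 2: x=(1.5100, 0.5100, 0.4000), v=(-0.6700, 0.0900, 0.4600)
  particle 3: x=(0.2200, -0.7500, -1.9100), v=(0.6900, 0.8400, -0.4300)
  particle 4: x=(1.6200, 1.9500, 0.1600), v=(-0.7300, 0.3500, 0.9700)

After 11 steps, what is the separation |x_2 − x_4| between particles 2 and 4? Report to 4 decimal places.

step 0: x0=(-0.3400, 0.5000, 0.7500) x1=(-1.1300, 0.7500, 0.3300) x2=(1.5100, 0.5100, 0.4000) x3=(0.2200, -0.7500, -1.9100) x4=(1.6200, 1.9500, 0.1600)
step 1: x0=(-0.3234, 0.5053, 0.7649) x1=(-1.1180, 0.7494, 0.3148) x2=(1.4964, 0.5116, 0.4083) x3=(0.2332, -0.7331, -1.9169) x4=(1.6056, 1.9562, 0.1783)
step 2: x0=(-0.3057, 0.5105, 0.7789) x1=(-1.1050, 0.7488, 0.2992) x2=(1.4812, 0.5128, 0.4159) x3=(0.2467, -0.7144, -1.9213) x4=(1.5903, 1.9614, 0.1963)
step 3: x0=(-0.2869, 0.5157, 0.7919) x1=(-1.0912, 0.7481, 0.2831) x2=(1.4645, 0.5138, 0.4226) x3=(0.2604, -0.6938, -1.9232) x4=(1.5741, 1.9658, 0.2140)
step 4: x0=(-0.2670, 0.5207, 0.8040) x1=(-1.0765, 0.7473, 0.2667) x2=(1.4462, 0.5146, 0.4285) x3=(0.2743, -0.6715, -1.9226) x4=(1.5569, 1.9692, 0.2314)
step 5: x0=(-0.2461, 0.5258, 0.8151) x1=(-1.0610, 0.7466, 0.2500) x2=(1.4265, 0.5150, 0.4335) x3=(0.2884, -0.6474, -1.9194) x4=(1.5389, 1.9718, 0.2485)
step 6: x0=(-0.2242, 0.5308, 0.8252) x1=(-1.0446, 0.7458, 0.2329) x2=(1.4053, 0.5153, 0.4377) x3=(0.3027, -0.6215, -1.9137) x4=(1.5200, 1.9734, 0.2653)
step 7: x0=(-0.2014, 0.5357, 0.8344) x1=(-1.0274, 0.7449, 0.2154) x2=(1.3828, 0.5152, 0.4411) x3=(0.3171, -0.5939, -1.9055) x4=(1.5002, 1.9741, 0.2818)
step 8: x0=(-0.1777, 0.5405, 0.8427) x1=(-1.0094, 0.7440, 0.1976) x2=(1.3591, 0.5150, 0.4436) x3=(0.3316, -0.5647, -1.8949) x4=(1.4797, 1.9740, 0.2979)
step 9: x0=(-0.1532, 0.5454, 0.8500) x1=(-0.9906, 0.7431, 0.1796) x2=(1.3342, 0.5145, 0.4453) x3=(0.3463, -0.5339, -1.8818) x4=(1.4583, 1.9731, 0.3137)
step 10: x0=(-0.1280, 0.5501, 0.8564) x1=(-0.9711, 0.7422, 0.1612) x2=(1.3081, 0.5139, 0.4462) x3=(0.3611, -0.5014, -1.8662) x4=(1.4363, 1.9712, 0.3291)
step 11: x0=(-0.1021, 0.5549, 0.8619) x1=(-0.9508, 0.7413, 0.1425) x2=(1.2811, 0.5130, 0.4462) x3=(0.3760, -0.4675, -1.8483) x4=(1.4134, 1.9686, 0.3442)

1.4652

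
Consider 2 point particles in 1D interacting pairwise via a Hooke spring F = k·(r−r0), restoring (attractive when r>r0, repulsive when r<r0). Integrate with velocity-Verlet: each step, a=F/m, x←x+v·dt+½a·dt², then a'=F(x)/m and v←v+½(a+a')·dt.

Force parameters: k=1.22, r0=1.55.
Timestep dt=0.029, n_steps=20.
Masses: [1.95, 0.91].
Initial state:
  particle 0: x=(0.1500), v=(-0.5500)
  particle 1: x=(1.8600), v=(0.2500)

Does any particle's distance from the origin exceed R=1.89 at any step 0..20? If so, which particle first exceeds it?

step 0: x0=(0.1500) x1=(1.8600)
step 1: x0=(0.1341) x1=(1.8672)
step 2: x0=(0.1183) x1=(1.8741)
step 3: x0=(0.1026) x1=(1.8808)
step 4: x0=(0.0870) x1=(1.8873)
step 5: x0=(0.0715) x1=(1.8935)
step 6: x0=(0.0562) x1=(1.8994)
step 7: x0=(0.0411) x1=(1.9049)
step 8: x0=(0.0261) x1=(1.9101)
step 9: x0=(0.0113) x1=(1.9149)
step 10: x0=(-0.0033) x1=(1.9193)
step 11: x0=(-0.0178) x1=(1.9233)
step 12: x0=(-0.0320) x1=(1.9269)
step 13: x0=(-0.0460) x1=(1.9300)
step 14: x0=(-0.0598) x1=(1.9326)
step 15: x0=(-0.0734) x1=(1.9347)
step 16: x0=(-0.0867) x1=(1.9363)
step 17: x0=(-0.0997) x1=(1.9374)
step 18: x0=(-0.1125) x1=(1.9379)
step 19: x0=(-0.1251) x1=(1.9378)
step 20: x0=(-0.1374) x1=(1.9372)

yes, particle 1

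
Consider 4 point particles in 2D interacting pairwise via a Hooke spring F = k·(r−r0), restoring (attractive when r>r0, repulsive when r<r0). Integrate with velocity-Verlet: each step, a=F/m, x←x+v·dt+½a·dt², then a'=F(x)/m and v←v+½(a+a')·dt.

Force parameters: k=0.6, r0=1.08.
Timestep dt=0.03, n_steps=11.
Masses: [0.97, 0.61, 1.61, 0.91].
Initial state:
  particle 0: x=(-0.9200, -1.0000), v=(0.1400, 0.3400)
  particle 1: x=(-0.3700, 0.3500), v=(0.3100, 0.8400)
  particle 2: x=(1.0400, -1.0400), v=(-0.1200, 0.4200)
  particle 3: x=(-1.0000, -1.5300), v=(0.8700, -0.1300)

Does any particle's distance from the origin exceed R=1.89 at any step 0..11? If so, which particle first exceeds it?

no

step 0: x0=(-0.9200, -1.0000) x1=(-0.3700, 0.3500) x2=(1.0400, -1.0400) x3=(-1.0000, -1.5300)
step 1: x0=(-0.9155, -0.9896) x1=(-0.3606, 0.3744) x2=(1.0360, -1.0273) x3=(-0.9735, -1.5337)
step 2: x0=(-0.9104, -0.9786) x1=(-0.3510, 0.3971) x2=(1.0311, -1.0145) x3=(-0.9464, -1.5371)
step 3: x0=(-0.9047, -0.9672) x1=(-0.3413, 0.4181) x2=(1.0255, -1.0016) x3=(-0.9185, -1.5401)
step 4: x0=(-0.8984, -0.9553) x1=(-0.3314, 0.4374) x2=(1.0190, -0.9885) x3=(-0.8900, -1.5427)
step 5: x0=(-0.8916, -0.9429) x1=(-0.3213, 0.4550) x2=(1.0118, -0.9753) x3=(-0.8608, -1.5449)
step 6: x0=(-0.8843, -0.9300) x1=(-0.3111, 0.4708) x2=(1.0038, -0.9619) x3=(-0.8309, -1.5467)
step 7: x0=(-0.8764, -0.9167) x1=(-0.3007, 0.4848) x2=(0.9951, -0.9485) x3=(-0.8003, -1.5480)
step 8: x0=(-0.8681, -0.9029) x1=(-0.2901, 0.4970) x2=(0.9856, -0.9348) x3=(-0.7691, -1.5488)
step 9: x0=(-0.8592, -0.8886) x1=(-0.2795, 0.5074) x2=(0.9755, -0.9211) x3=(-0.7373, -1.5492)
step 10: x0=(-0.8499, -0.8739) x1=(-0.2687, 0.5161) x2=(0.9647, -0.9072) x3=(-0.7050, -1.5490)
step 11: x0=(-0.8401, -0.8588) x1=(-0.2577, 0.5229) x2=(0.9532, -0.8932) x3=(-0.6720, -1.5483)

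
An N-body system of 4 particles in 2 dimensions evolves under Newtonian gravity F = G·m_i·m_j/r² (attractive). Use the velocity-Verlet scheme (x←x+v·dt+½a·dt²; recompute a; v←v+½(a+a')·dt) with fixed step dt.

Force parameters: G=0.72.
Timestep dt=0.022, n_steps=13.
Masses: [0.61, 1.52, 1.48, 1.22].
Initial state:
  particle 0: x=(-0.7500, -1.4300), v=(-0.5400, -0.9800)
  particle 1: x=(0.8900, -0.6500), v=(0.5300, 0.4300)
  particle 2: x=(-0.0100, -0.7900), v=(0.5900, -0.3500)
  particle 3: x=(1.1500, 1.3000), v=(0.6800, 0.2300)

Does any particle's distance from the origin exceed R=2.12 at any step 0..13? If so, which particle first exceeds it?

no

step 0: x0=(-0.7500, -1.4300) x1=(0.8900, -0.6500) x2=(-0.0100, -0.7900) x3=(1.1500, 1.3000)
step 1: x0=(-0.7616, -1.4513) x1=(0.9013, -0.6405) x2=(0.0032, -0.7977) x3=(1.1649, 1.3049)
step 2: x0=(-0.7726, -1.4722) x1=(0.9120, -0.6311) x2=(0.0170, -0.8053) x3=(1.1798, 1.3097)
step 3: x0=(-0.7832, -1.4927) x1=(0.9220, -0.6217) x2=(0.0312, -0.8129) x3=(1.1946, 1.3141)
step 4: x0=(-0.7932, -1.5128) x1=(0.9314, -0.6124) x2=(0.0460, -0.8205) x3=(1.2093, 1.3184)
step 5: x0=(-0.8027, -1.5326) x1=(0.9402, -0.6031) x2=(0.0612, -0.8279) x3=(1.2239, 1.3224)
step 6: x0=(-0.8118, -1.5520) x1=(0.9483, -0.5939) x2=(0.0770, -0.8352) x3=(1.2385, 1.3262)
step 7: x0=(-0.8204, -1.5710) x1=(0.9558, -0.5847) x2=(0.0934, -0.8424) x3=(1.2530, 1.3298)
step 8: x0=(-0.8286, -1.5897) x1=(0.9626, -0.5757) x2=(0.1102, -0.8494) x3=(1.2674, 1.3331)
step 9: x0=(-0.8364, -1.6081) x1=(0.9688, -0.5668) x2=(0.1276, -0.8563) x3=(1.2817, 1.3363)
step 10: x0=(-0.8438, -1.6262) x1=(0.9743, -0.5580) x2=(0.1456, -0.8629) x3=(1.2960, 1.3391)
step 11: x0=(-0.8508, -1.6440) x1=(0.9792, -0.5493) x2=(0.1641, -0.8694) x3=(1.3102, 1.3418)
step 12: x0=(-0.8575, -1.6616) x1=(0.9835, -0.5408) x2=(0.1832, -0.8756) x3=(1.3243, 1.3442)
step 13: x0=(-0.8638, -1.6789) x1=(0.9871, -0.5324) x2=(0.2029, -0.8815) x3=(1.3384, 1.3464)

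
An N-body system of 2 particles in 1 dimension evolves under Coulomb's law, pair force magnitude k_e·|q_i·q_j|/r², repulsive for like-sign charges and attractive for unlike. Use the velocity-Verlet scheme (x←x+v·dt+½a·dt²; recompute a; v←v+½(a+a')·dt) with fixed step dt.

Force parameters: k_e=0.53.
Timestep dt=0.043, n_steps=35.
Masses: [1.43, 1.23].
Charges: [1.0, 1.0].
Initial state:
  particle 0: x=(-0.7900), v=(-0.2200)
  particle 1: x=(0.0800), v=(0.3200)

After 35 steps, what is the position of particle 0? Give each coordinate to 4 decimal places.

step 0: x0=(-0.7900) x1=(0.0800)
step 1: x0=(-0.7999) x1=(0.0943)
step 2: x0=(-0.8107) x1=(0.1096)
step 3: x0=(-0.8223) x1=(0.1258)
step 4: x0=(-0.8346) x1=(0.1429)
step 5: x0=(-0.8477) x1=(0.1608)
step 6: x0=(-0.8614) x1=(0.1796)
step 7: x0=(-0.8758) x1=(0.1990)
step 8: x0=(-0.8907) x1=(0.2192)
step 9: x0=(-0.9062) x1=(0.2400)
step 10: x0=(-0.9223) x1=(0.2614)
step 11: x0=(-0.9388) x1=(0.2834)
step 12: x0=(-0.9558) x1=(0.3059)
step 13: x0=(-0.9732) x1=(0.3289)
step 14: x0=(-0.9910) x1=(0.3524)
step 15: x0=(-1.0092) x1=(0.3763)
step 16: x0=(-1.0278) x1=(0.4006)
step 17: x0=(-1.0467) x1=(0.4253)
step 18: x0=(-1.0659) x1=(0.4504)
step 19: x0=(-1.0854) x1=(0.4759)
step 20: x0=(-1.1052) x1=(0.5016)
step 21: x0=(-1.1252) x1=(0.5277)
step 22: x0=(-1.1455) x1=(0.5541)
step 23: x0=(-1.1660) x1=(0.5807)
step 24: x0=(-1.1868) x1=(0.6076)
step 25: x0=(-1.2078) x1=(0.6348)
step 26: x0=(-1.2290) x1=(0.6622)
step 27: x0=(-1.2503) x1=(0.6898)
step 28: x0=(-1.2719) x1=(0.7176)
step 29: x0=(-1.2936) x1=(0.7456)
step 30: x0=(-1.3155) x1=(0.7738)
step 31: x0=(-1.3376) x1=(0.8022)
step 32: x0=(-1.3598) x1=(0.8308)
step 33: x0=(-1.3821) x1=(0.8595)
step 34: x0=(-1.4046) x1=(0.8884)
step 35: x0=(-1.4272) x1=(0.9175)

(-1.4272)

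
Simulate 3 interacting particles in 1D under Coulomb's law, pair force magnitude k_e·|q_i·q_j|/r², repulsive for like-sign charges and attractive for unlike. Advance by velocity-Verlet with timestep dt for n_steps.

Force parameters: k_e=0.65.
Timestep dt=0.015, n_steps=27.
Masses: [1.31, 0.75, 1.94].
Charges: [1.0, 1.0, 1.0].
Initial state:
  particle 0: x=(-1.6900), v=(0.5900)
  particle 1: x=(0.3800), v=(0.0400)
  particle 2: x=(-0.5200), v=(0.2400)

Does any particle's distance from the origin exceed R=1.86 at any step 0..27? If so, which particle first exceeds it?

no

step 0: x0=(-1.6900) x1=(0.3800) x2=(-0.5200)
step 1: x0=(-1.6812) x1=(0.3807) x2=(-0.5164)
step 2: x0=(-1.6725) x1=(0.3818) x2=(-0.5129)
step 3: x0=(-1.6639) x1=(0.3831) x2=(-0.5094)
step 4: x0=(-1.6555) x1=(0.3847) x2=(-0.5059)
step 5: x0=(-1.6471) x1=(0.3866) x2=(-0.5025)
step 6: x0=(-1.6389) x1=(0.3888) x2=(-0.4991)
step 7: x0=(-1.6307) x1=(0.3913) x2=(-0.4957)
step 8: x0=(-1.6227) x1=(0.3941) x2=(-0.4924)
step 9: x0=(-1.6148) x1=(0.3972) x2=(-0.4891)
step 10: x0=(-1.6070) x1=(0.4006) x2=(-0.4859)
step 11: x0=(-1.5994) x1=(0.4042) x2=(-0.4827)
step 12: x0=(-1.5918) x1=(0.4082) x2=(-0.4795)
step 13: x0=(-1.5844) x1=(0.4125) x2=(-0.4764)
step 14: x0=(-1.5771) x1=(0.4171) x2=(-0.4733)
step 15: x0=(-1.5699) x1=(0.4219) x2=(-0.4702)
step 16: x0=(-1.5628) x1=(0.4271) x2=(-0.4672)
step 17: x0=(-1.5558) x1=(0.4325) x2=(-0.4642)
step 18: x0=(-1.5490) x1=(0.4383) x2=(-0.4612)
step 19: x0=(-1.5423) x1=(0.4443) x2=(-0.4582)
step 20: x0=(-1.5357) x1=(0.4506) x2=(-0.4553)
step 21: x0=(-1.5292) x1=(0.4572) x2=(-0.4524)
step 22: x0=(-1.5229) x1=(0.4641) x2=(-0.4496)
step 23: x0=(-1.5167) x1=(0.4713) x2=(-0.4467)
step 24: x0=(-1.5106) x1=(0.4787) x2=(-0.4439)
step 25: x0=(-1.5046) x1=(0.4865) x2=(-0.4411)
step 26: x0=(-1.4988) x1=(0.4945) x2=(-0.4384)
step 27: x0=(-1.4931) x1=(0.5028) x2=(-0.4356)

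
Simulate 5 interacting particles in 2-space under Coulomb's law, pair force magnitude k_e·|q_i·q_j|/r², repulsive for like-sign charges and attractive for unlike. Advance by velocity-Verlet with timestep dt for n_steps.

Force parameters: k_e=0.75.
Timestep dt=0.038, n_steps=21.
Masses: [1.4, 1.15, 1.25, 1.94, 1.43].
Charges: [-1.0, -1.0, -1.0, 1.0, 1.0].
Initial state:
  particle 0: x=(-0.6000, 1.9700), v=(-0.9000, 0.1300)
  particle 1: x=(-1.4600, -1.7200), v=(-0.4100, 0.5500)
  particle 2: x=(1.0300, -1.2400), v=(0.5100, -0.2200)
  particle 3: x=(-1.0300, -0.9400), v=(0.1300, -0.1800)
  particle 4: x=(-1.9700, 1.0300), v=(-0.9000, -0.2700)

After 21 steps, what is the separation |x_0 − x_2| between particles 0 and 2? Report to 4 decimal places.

step 0: x0=(-0.6000, 1.9700) x1=(-1.4600, -1.7200) x2=(1.0300, -1.2400) x3=(-1.0300, -0.9400) x4=(-1.9700, 1.0300)
step 1: x0=(-0.6343, 1.9749) x1=(-1.4754, -1.6986) x2=(1.0493, -1.2483) x3=(-1.0251, -0.9472) x4=(-2.0041, 1.0198)
step 2: x0=(-0.6689, 1.9796) x1=(-1.4903, -1.6761) x2=(1.0686, -1.2567) x3=(-1.0205, -0.9550) x4=(-2.0380, 1.0098)
step 3: x0=(-0.7037, 1.9842) x1=(-1.5047, -1.6524) x2=(1.0878, -1.2649) x3=(-1.0160, -0.9636) x4=(-2.0716, 1.0000)
step 4: x0=(-0.7388, 1.9886) x1=(-1.5186, -1.6277) x2=(1.1069, -1.2732) x3=(-1.0118, -0.9728) x4=(-2.1051, 0.9903)
step 5: x0=(-0.7741, 1.9929) x1=(-1.5317, -1.6018) x2=(1.1259, -1.2815) x3=(-1.0080, -0.9828) x4=(-2.1384, 0.9808)
step 6: x0=(-0.8097, 1.9971) x1=(-1.5441, -1.5748) x2=(1.1448, -1.2897) x3=(-1.0045, -0.9934) x4=(-2.1714, 0.9714)
step 7: x0=(-0.8455, 2.0011) x1=(-1.5557, -1.5467) x2=(1.1637, -1.2979) x3=(-1.0014, -1.0047) x4=(-2.2043, 0.9622)
step 8: x0=(-0.8815, 2.0050) x1=(-1.5663, -1.5174) x2=(1.1824, -1.3061) x3=(-0.9989, -1.0167) x4=(-2.2369, 0.9531)
step 9: x0=(-0.9178, 2.0087) x1=(-1.5759, -1.4870) x2=(1.2011, -1.3143) x3=(-0.9968, -1.0294) x4=(-2.2694, 0.9441)
step 10: x0=(-0.9542, 2.0123) x1=(-1.5843, -1.4554) x2=(1.2197, -1.3224) x3=(-0.9955, -1.0428) x4=(-2.3017, 0.9353)
step 11: x0=(-0.9909, 2.0157) x1=(-1.5914, -1.4227) x2=(1.2383, -1.3306) x3=(-0.9948, -1.0569) x4=(-2.3337, 0.9267)
step 12: x0=(-1.0278, 2.0190) x1=(-1.5970, -1.3889) x2=(1.2568, -1.3387) x3=(-0.9950, -1.0715) x4=(-2.3656, 0.9181)
step 13: x0=(-1.0650, 2.0221) x1=(-1.6010, -1.3542) x2=(1.2752, -1.3469) x3=(-0.9960, -1.0868) x4=(-2.3973, 0.9097)
step 14: x0=(-1.1023, 2.0252) x1=(-1.6032, -1.3184) x2=(1.2935, -1.3550) x3=(-0.9981, -1.1026) x4=(-2.4288, 0.9014)
step 15: x0=(-1.1398, 2.0280) x1=(-1.6034, -1.2819) x2=(1.3118, -1.3632) x3=(-1.0012, -1.1189) x4=(-2.4600, 0.8932)
step 16: x0=(-1.1776, 2.0308) x1=(-1.6015, -1.2446) x2=(1.3300, -1.3714) x3=(-1.0057, -1.1356) x4=(-2.4911, 0.8851)
step 17: x0=(-1.2155, 2.0334) x1=(-1.5972, -1.2068) x2=(1.3481, -1.3795) x3=(-1.0114, -1.1526) x4=(-2.5220, 0.8772)
step 18: x0=(-1.2537, 2.0358) x1=(-1.5905, -1.1686) x2=(1.3662, -1.3877) x3=(-1.0186, -1.1698) x4=(-2.5526, 0.8693)
step 19: x0=(-1.2920, 2.0381) x1=(-1.5810, -1.1304) x2=(1.3842, -1.3959) x3=(-1.0274, -1.1870) x4=(-2.5831, 0.8615)
step 20: x0=(-1.3306, 2.0403) x1=(-1.5687, -1.0924) x2=(1.4021, -1.4040) x3=(-1.0378, -1.2040) x4=(-2.6133, 0.8539)
step 21: x0=(-1.3693, 2.0424) x1=(-1.5535, -1.0549) x2=(1.4200, -1.4122) x3=(-1.0500, -1.2207) x4=(-2.6434, 0.8464)

4.4401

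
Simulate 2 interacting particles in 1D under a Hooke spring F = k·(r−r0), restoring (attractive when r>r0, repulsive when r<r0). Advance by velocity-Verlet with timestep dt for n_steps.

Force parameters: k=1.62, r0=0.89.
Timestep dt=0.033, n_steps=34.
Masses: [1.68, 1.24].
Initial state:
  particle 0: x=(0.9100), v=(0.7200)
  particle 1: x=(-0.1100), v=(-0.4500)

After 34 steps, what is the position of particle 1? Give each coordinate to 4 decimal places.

(-0.2195)

step 0: x0=(0.9100) x1=(-0.1100)
step 1: x0=(0.9337) x1=(-0.1248)
step 2: x0=(0.9572) x1=(-0.1393)
step 3: x0=(0.9805) x1=(-0.1535)
step 4: x0=(1.0035) x1=(-0.1674)
step 5: x0=(1.0263) x1=(-0.1809)
step 6: x0=(1.0487) x1=(-0.1939)
step 7: x0=(1.0708) x1=(-0.2064)
step 8: x0=(1.0924) x1=(-0.2184)
step 9: x0=(1.1136) x1=(-0.2298)
step 10: x0=(1.1343) x1=(-0.2405)
step 11: x0=(1.1545) x1=(-0.2505)
step 12: x0=(1.1742) x1=(-0.2598)
step 13: x0=(1.1933) x1=(-0.2684)
step 14: x0=(1.2118) x1=(-0.2761)
step 15: x0=(1.2296) x1=(-0.2830)
step 16: x0=(1.2469) x1=(-0.2889)
step 17: x0=(1.2634) x1=(-0.2940)
step 18: x0=(1.2792) x1=(-0.2981)
step 19: x0=(1.2944) x1=(-0.3013)
step 20: x0=(1.3087) x1=(-0.3034)
step 21: x0=(1.3223) x1=(-0.3045)
step 22: x0=(1.3352) x1=(-0.3046)
step 23: x0=(1.3472) x1=(-0.3035)
step 24: x0=(1.3585) x1=(-0.3015)
step 25: x0=(1.3689) x1=(-0.2983)
step 26: x0=(1.3786) x1=(-0.2940)
step 27: x0=(1.3874) x1=(-0.2886)
step 28: x0=(1.3954) x1=(-0.2820)
step 29: x0=(1.4025) x1=(-0.2744)
step 30: x0=(1.4089) x1=(-0.2656)
step 31: x0=(1.4144) x1=(-0.2558)
step 32: x0=(1.4191) x1=(-0.2448)
step 33: x0=(1.4229) x1=(-0.2327)
step 34: x0=(1.4260) x1=(-0.2195)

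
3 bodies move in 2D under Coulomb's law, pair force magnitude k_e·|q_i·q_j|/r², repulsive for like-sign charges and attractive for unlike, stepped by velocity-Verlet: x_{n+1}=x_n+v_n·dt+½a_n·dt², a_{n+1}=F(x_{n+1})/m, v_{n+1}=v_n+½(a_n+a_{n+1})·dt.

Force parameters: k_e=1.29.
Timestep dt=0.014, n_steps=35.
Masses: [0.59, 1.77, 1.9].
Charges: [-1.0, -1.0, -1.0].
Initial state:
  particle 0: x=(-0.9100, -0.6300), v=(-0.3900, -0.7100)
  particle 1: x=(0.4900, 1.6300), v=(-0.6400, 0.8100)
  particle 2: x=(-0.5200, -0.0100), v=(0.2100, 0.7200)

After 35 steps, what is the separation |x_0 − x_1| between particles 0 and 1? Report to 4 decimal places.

step 0: x0=(-0.9100, -0.6300) x1=(0.4900, 1.6300) x2=(-0.5200, -0.0100)
step 1: x0=(-0.9157, -0.6403) x1=(0.4811, 1.6414) x2=(-0.5170, 0.0002)
step 2: x0=(-0.9218, -0.6513) x1=(0.4721, 1.6528) x2=(-0.5139, 0.0105)
step 3: x0=(-0.9283, -0.6629) x1=(0.4633, 1.6642) x2=(-0.5107, 0.0210)
step 4: x0=(-0.9352, -0.6752) x1=(0.4544, 1.6758) x2=(-0.5074, 0.0316)
step 5: x0=(-0.9425, -0.6881) x1=(0.4456, 1.6873) x2=(-0.5040, 0.0424)
step 6: x0=(-0.9501, -0.7015) x1=(0.4368, 1.6989) x2=(-0.5006, 0.0533)
step 7: x0=(-0.9580, -0.7154) x1=(0.4280, 1.7106) x2=(-0.4971, 0.0643)
step 8: x0=(-0.9661, -0.7298) x1=(0.4193, 1.7223) x2=(-0.4935, 0.0755)
step 9: x0=(-0.9746, -0.7447) x1=(0.4106, 1.7341) x2=(-0.4899, 0.0867)
step 10: x0=(-0.9833, -0.7601) x1=(0.4019, 1.7459) x2=(-0.4862, 0.0980)
step 11: x0=(-0.9923, -0.7759) x1=(0.3932, 1.7578) x2=(-0.4824, 0.1094)
step 12: x0=(-1.0015, -0.7920) x1=(0.3846, 1.7697) x2=(-0.4786, 0.1209)
step 13: x0=(-1.0109, -0.8086) x1=(0.3760, 1.7817) x2=(-0.4748, 0.1324)
step 14: x0=(-1.0205, -0.8255) x1=(0.3674, 1.7937) x2=(-0.4709, 0.1440)
step 15: x0=(-1.0303, -0.8428) x1=(0.3589, 1.8058) x2=(-0.4670, 0.1557)
step 16: x0=(-1.0403, -0.8604) x1=(0.3504, 1.8179) x2=(-0.4631, 0.1674)
step 17: x0=(-1.0505, -0.8782) x1=(0.3419, 1.8301) x2=(-0.4591, 0.1792)
step 18: x0=(-1.0608, -0.8964) x1=(0.3334, 1.8423) x2=(-0.4551, 0.1910)
step 19: x0=(-1.0713, -0.9149) x1=(0.3250, 1.8546) x2=(-0.4511, 0.2028)
step 20: x0=(-1.0820, -0.9337) x1=(0.3166, 1.8670) x2=(-0.4471, 0.2147)
step 21: x0=(-1.0927, -0.9527) x1=(0.3082, 1.8793) x2=(-0.4430, 0.2266)
step 22: x0=(-1.1036, -0.9719) x1=(0.2998, 1.8918) x2=(-0.4389, 0.2386)
step 23: x0=(-1.1147, -0.9914) x1=(0.2915, 1.9043) x2=(-0.4348, 0.2505)
step 24: x0=(-1.1258, -1.0111) x1=(0.2831, 1.9168) x2=(-0.4307, 0.2625)
step 25: x0=(-1.1371, -1.0310) x1=(0.2748, 1.9294) x2=(-0.4266, 0.2745)
step 26: x0=(-1.1485, -1.0511) x1=(0.2666, 1.9421) x2=(-0.4225, 0.2865)
step 27: x0=(-1.1599, -1.0714) x1=(0.2583, 1.9548) x2=(-0.4183, 0.2986)
step 28: x0=(-1.1715, -1.0920) x1=(0.2501, 1.9675) x2=(-0.4142, 0.3106)
step 29: x0=(-1.1832, -1.1127) x1=(0.2419, 1.9803) x2=(-0.4100, 0.3227)
step 30: x0=(-1.1950, -1.1335) x1=(0.2337, 1.9932) x2=(-0.4058, 0.3347)
step 31: x0=(-1.2068, -1.1546) x1=(0.2255, 2.0061) x2=(-0.4016, 0.3468)
step 32: x0=(-1.2188, -1.1758) x1=(0.2174, 2.0191) x2=(-0.3974, 0.3589)
step 33: x0=(-1.2308, -1.1971) x1=(0.2093, 2.0321) x2=(-0.3932, 0.3709)
step 34: x0=(-1.2429, -1.2186) x1=(0.2012, 2.0452) x2=(-0.3890, 0.3830)
step 35: x0=(-1.2551, -1.2403) x1=(0.1931, 2.0583) x2=(-0.3848, 0.3950)

3.6025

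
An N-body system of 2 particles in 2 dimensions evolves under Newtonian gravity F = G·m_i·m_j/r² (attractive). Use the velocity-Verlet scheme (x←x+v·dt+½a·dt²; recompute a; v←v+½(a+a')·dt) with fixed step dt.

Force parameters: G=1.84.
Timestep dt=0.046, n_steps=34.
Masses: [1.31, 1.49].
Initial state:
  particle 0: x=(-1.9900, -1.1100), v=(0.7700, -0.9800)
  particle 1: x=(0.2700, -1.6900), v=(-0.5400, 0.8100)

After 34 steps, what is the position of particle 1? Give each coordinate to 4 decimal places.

(-1.3865, -1.1568)

step 0: x0=(-1.9900, -1.1100) x1=(0.2700, -1.6900)
step 1: x0=(-1.9541, -1.1552) x1=(0.2447, -1.6526)
step 2: x0=(-1.9170, -1.2007) x1=(0.2184, -1.6150)
step 3: x0=(-1.8788, -1.2464) x1=(0.1911, -1.5772)
step 4: x0=(-1.8392, -1.2923) x1=(0.1626, -1.5392)
step 5: x0=(-1.7982, -1.3384) x1=(0.1329, -1.5011)
step 6: x0=(-1.7557, -1.3846) x1=(0.1018, -1.4628)
step 7: x0=(-1.7115, -1.4309) x1=(0.0693, -1.4245)
step 8: x0=(-1.6655, -1.4771) x1=(0.0351, -1.3862)
step 9: x0=(-1.6175, -1.5233) x1=(-0.0008, -1.3480)
step 10: x0=(-1.5673, -1.5692) x1=(-0.0386, -1.3100)
step 11: x0=(-1.5147, -1.6148) x1=(-0.0785, -1.2723)
step 12: x0=(-1.4596, -1.6597) x1=(-0.1207, -1.2352)
step 13: x0=(-1.4016, -1.7037) x1=(-0.1654, -1.1989)
step 14: x0=(-1.3406, -1.7465) x1=(-0.2127, -1.1636)
step 15: x0=(-1.2764, -1.7876) x1=(-0.2628, -1.1299)
step 16: x0=(-1.2089, -1.8266) x1=(-0.3159, -1.0980)
step 17: x0=(-1.1380, -1.8628) x1=(-0.3719, -1.0685)
step 18: x0=(-1.0638, -1.8956) x1=(-0.4309, -1.0420)
step 19: x0=(-0.9866, -1.9243) x1=(-0.4925, -1.0192)
step 20: x0=(-0.9067, -1.9481) x1=(-0.5564, -1.0006)
step 21: x0=(-0.8249, -1.9667) x1=(-0.6221, -0.9867)
step 22: x0=(-0.7418, -1.9795) x1=(-0.6887, -0.9777)
step 23: x0=(-0.6585, -1.9867) x1=(-0.7557, -0.9739)
step 24: x0=(-0.5757, -1.9882) x1=(-0.8222, -0.9749)
step 25: x0=(-0.4942, -1.9845) x1=(-0.8876, -0.9805)
step 26: x0=(-0.4145, -1.9763) x1=(-0.9513, -0.9901)
step 27: x0=(-0.3370, -1.9639) x1=(-1.0132, -1.0033)
step 28: x0=(-0.2619, -1.9481) x1=(-1.0729, -1.0196)
step 29: x0=(-0.1893, -1.9295) x1=(-1.1304, -1.0384)
step 30: x0=(-0.1193, -1.9085) x1=(-1.1857, -1.0592)
step 31: x0=(-0.0516, -1.8855) x1=(-1.2389, -1.0818)
step 32: x0=(0.0137, -1.8610) x1=(-1.2900, -1.1057)
step 33: x0=(0.0767, -1.8351) x1=(-1.3391, -1.1308)
step 34: x0=(0.1377, -1.8083) x1=(-1.3865, -1.1568)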